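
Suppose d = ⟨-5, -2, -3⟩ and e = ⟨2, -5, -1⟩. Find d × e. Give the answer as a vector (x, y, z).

i: (-2)·(-1) - (-3)·(-5) = 2 - 15 = -13
j: (-3)·2 - (-5)·(-1) = -6 - 5 = -11
k: (-5)·(-5) - (-2)·2 = 25 - (-4) = 29
d × e = (-13, -11, 29)

(-13, -11, 29)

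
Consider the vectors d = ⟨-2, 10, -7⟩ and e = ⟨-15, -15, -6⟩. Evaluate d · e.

-78

d · e = (-2)·(-15) + 10·(-15) + (-7)·(-6) = 30 - 150 + 42 = -78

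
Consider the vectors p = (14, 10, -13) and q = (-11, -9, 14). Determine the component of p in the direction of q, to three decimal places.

-21.353

p · q = 14·(-11) + 10·(-9) + (-13)·14 = -154 - 90 - 182 = -426
|q| = √(121 + 81 + 196) = √398 ≈ 19.9499
comp_q p = -426 / √398 ≈ -21.353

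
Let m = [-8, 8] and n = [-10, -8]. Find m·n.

m · n = (-8)·(-10) + 8·(-8) = 80 - 64 = 16

16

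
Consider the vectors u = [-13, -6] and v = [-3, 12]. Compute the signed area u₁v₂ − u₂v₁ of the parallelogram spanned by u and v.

(-13)·12 - (-6)·(-3) = -156 - 18 = -174

-174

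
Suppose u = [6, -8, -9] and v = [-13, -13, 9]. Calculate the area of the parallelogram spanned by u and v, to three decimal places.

269.841

i: (-8)·9 - (-9)·(-13) = -72 - 117 = -189
j: (-9)·(-13) - 6·9 = 117 - 54 = 63
k: 6·(-13) - (-8)·(-13) = -78 - 104 = -182
u × v = (-189, 63, -182)
|u × v| = √((-189)² + 63² + (-182)²) = √72814 ≈ 269.8407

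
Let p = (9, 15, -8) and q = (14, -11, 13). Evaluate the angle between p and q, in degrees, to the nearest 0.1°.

p · q = 9·14 + 15·(-11) + (-8)·13 = 126 - 165 - 104 = -143
|p|² = 81 + 225 + 64 = 370,  |p| = √370 ≈ 19.235384
|q|² = 196 + 121 + 169 = 486,  |q| = √486 ≈ 22.045408
cos θ = -143 / (19.235384 · 22.045408) ≈ -0.33722
θ = arccos(-0.33722) ≈ 109.7°

109.7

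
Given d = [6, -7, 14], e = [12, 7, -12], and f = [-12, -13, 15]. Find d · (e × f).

-1062

e × f:
i: 7·15 - (-12)·(-13) = 105 - 156 = -51
j: (-12)·(-12) - 12·15 = 144 - 180 = -36
k: 12·(-13) - 7·(-12) = -156 - (-84) = -72
e × f = (-51, -36, -72)
d · (e × f) = 6·(-51) + (-7)·(-36) + 14·(-72) = -306 + 252 - 1008 = -1062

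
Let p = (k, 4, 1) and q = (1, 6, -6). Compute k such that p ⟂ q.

p · q = k·1 + 4·6 + 1·(-6) = 18 + 1k
Set equal to 0: 1k = -18, so k = -18.

-18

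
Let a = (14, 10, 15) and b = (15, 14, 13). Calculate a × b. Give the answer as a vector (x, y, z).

(-80, 43, 46)

i: 10·13 - 15·14 = 130 - 210 = -80
j: 15·15 - 14·13 = 225 - 182 = 43
k: 14·14 - 10·15 = 196 - 150 = 46
a × b = (-80, 43, 46)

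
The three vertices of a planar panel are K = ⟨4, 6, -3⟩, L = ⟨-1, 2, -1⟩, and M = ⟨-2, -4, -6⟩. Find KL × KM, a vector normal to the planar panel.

KL = (-5, -4, 2)
KM = (-6, -10, -3)
i: (-4)·(-3) - 2·(-10) = 12 - (-20) = 32
j: 2·(-6) - (-5)·(-3) = -12 - 15 = -27
k: (-5)·(-10) - (-4)·(-6) = 50 - 24 = 26
KL × KM = (32, -27, 26)

(32, -27, 26)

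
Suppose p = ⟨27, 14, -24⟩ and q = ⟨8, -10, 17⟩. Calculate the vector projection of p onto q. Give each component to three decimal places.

p · q = 27·8 + 14·(-10) + (-24)·17 = 216 - 140 - 408 = -332
|q|² = 64 + 100 + 289 = 453
proj_q p = (-332/453) · (8, -10, 17) ≈ (-5.863, 7.329, -12.459)

(-5.863, 7.329, -12.459)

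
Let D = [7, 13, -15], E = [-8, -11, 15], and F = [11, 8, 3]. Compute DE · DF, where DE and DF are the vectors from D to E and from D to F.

DE = E − D = (-15, -24, 30)
DF = F − D = (4, -5, 18)
DE · DF = (-15)·4 + (-24)·(-5) + 30·18 = -60 + 120 + 540 = 600

600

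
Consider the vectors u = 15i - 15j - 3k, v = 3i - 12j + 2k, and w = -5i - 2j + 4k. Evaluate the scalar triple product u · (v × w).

-132

v × w:
i: (-12)·4 - 2·(-2) = -48 - (-4) = -44
j: 2·(-5) - 3·4 = -10 - 12 = -22
k: 3·(-2) - (-12)·(-5) = -6 - 60 = -66
v × w = (-44, -22, -66)
u · (v × w) = 15·(-44) + (-15)·(-22) + (-3)·(-66) = -660 + 330 + 198 = -132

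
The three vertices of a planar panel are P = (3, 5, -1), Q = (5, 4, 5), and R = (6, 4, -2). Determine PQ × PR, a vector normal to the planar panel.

(7, 20, 1)

PQ = (2, -1, 6)
PR = (3, -1, -1)
i: (-1)·(-1) - 6·(-1) = 1 - (-6) = 7
j: 6·3 - 2·(-1) = 18 - (-2) = 20
k: 2·(-1) - (-1)·3 = -2 - (-3) = 1
PQ × PR = (7, 20, 1)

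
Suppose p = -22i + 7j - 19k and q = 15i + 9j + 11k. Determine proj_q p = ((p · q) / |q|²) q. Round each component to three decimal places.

p · q = (-22)·15 + 7·9 + (-19)·11 = -330 + 63 - 209 = -476
|q|² = 225 + 81 + 121 = 427
proj_q p = (-476/427) · (15, 9, 11) ≈ (-16.721, -10.033, -12.262)

(-16.721, -10.033, -12.262)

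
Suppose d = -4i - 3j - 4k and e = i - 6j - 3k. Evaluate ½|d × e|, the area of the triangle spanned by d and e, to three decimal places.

i: (-3)·(-3) - (-4)·(-6) = 9 - 24 = -15
j: (-4)·1 - (-4)·(-3) = -4 - 12 = -16
k: (-4)·(-6) - (-3)·1 = 24 - (-3) = 27
d × e = (-15, -16, 27)
|d × e| = √((-15)² + (-16)² + 27²) = √1210 ≈ 34.7851
area = ½ · 34.7851 ≈ 17.393

17.393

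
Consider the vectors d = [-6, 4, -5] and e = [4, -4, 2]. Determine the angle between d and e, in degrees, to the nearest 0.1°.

161.7

d · e = (-6)·4 + 4·(-4) + (-5)·2 = -24 - 16 - 10 = -50
|d|² = 36 + 16 + 25 = 77,  |d| = √77 ≈ 8.774964
|e|² = 16 + 16 + 4 = 36,  |e| = √36 ≈ 6.000000
cos θ = -50 / (8.774964 · 6.000000) ≈ -0.94967
θ = arccos(-0.94967) ≈ 161.7°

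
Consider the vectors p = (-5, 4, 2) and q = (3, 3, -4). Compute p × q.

(-22, -14, -27)

i: 4·(-4) - 2·3 = -16 - 6 = -22
j: 2·3 - (-5)·(-4) = 6 - 20 = -14
k: (-5)·3 - 4·3 = -15 - 12 = -27
p × q = (-22, -14, -27)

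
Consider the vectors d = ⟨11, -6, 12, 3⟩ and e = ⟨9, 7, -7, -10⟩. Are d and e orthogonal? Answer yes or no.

d · e = 11·9 + (-6)·7 + 12·(-7) + 3·(-10) = 99 - 42 - 84 - 30 = -57
Nonzero, so the vectors are not orthogonal.

no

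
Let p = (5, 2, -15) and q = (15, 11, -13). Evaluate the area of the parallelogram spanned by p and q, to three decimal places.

i: 2·(-13) - (-15)·11 = -26 - (-165) = 139
j: (-15)·15 - 5·(-13) = -225 - (-65) = -160
k: 5·11 - 2·15 = 55 - 30 = 25
p × q = (139, -160, 25)
|p × q| = √(139² + (-160)² + 25²) = √45546 ≈ 213.4151

213.415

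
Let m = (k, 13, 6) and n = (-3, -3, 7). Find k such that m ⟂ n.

1

m · n = k·(-3) + 13·(-3) + 6·7 = 3 - 3k
Set equal to 0: -3k = -3, so k = 1.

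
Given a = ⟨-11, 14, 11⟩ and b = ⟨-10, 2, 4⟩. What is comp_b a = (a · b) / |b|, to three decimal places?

a · b = (-11)·(-10) + 14·2 + 11·4 = 110 + 28 + 44 = 182
|b| = √(100 + 4 + 16) = √120 ≈ 10.9545
comp_b a = 182 / √120 ≈ 16.614

16.614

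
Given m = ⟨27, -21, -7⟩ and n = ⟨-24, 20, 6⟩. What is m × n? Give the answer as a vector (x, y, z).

(14, 6, 36)

i: (-21)·6 - (-7)·20 = -126 - (-140) = 14
j: (-7)·(-24) - 27·6 = 168 - 162 = 6
k: 27·20 - (-21)·(-24) = 540 - 504 = 36
m × n = (14, 6, 36)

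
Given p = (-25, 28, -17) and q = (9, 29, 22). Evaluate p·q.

p · q = (-25)·9 + 28·29 + (-17)·22 = -225 + 812 - 374 = 213

213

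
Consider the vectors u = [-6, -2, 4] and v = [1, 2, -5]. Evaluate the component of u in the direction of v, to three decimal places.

u · v = (-6)·1 + (-2)·2 + 4·(-5) = -6 - 4 - 20 = -30
|v| = √(1 + 4 + 25) = √30 ≈ 5.4772
comp_v u = -30 / √30 ≈ -5.477

-5.477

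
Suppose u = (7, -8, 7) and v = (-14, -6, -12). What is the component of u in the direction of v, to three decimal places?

-6.911

u · v = 7·(-14) + (-8)·(-6) + 7·(-12) = -98 + 48 - 84 = -134
|v| = √(196 + 36 + 144) = √376 ≈ 19.3907
comp_v u = -134 / √376 ≈ -6.911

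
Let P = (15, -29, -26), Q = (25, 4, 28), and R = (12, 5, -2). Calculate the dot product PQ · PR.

2388

PQ = Q − P = (10, 33, 54)
PR = R − P = (-3, 34, 24)
PQ · PR = 10·(-3) + 33·34 + 54·24 = -30 + 1122 + 1296 = 2388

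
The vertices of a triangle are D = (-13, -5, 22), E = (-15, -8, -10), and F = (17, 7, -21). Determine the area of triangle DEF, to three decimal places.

583.447

DE = (-2, -3, -32),  DF = (30, 12, -43)
i: (-3)·(-43) - (-32)·12 = 129 - (-384) = 513
j: (-32)·30 - (-2)·(-43) = -960 - 86 = -1046
k: (-2)·12 - (-3)·30 = -24 - (-90) = 66
DE × DF = (513, -1046, 66)
|DE × DF| = √1361641 ≈ 1166.8937
area = ½ · 1166.8937 ≈ 583.447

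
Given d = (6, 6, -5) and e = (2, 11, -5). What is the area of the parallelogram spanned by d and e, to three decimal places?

i: 6·(-5) - (-5)·11 = -30 - (-55) = 25
j: (-5)·2 - 6·(-5) = -10 - (-30) = 20
k: 6·11 - 6·2 = 66 - 12 = 54
d × e = (25, 20, 54)
|d × e| = √(25² + 20² + 54²) = √3941 ≈ 62.7774

62.777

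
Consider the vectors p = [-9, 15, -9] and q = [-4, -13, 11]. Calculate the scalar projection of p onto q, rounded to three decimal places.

-14.749

p · q = (-9)·(-4) + 15·(-13) + (-9)·11 = 36 - 195 - 99 = -258
|q| = √(16 + 169 + 121) = √306 ≈ 17.4929
comp_q p = -258 / √306 ≈ -14.749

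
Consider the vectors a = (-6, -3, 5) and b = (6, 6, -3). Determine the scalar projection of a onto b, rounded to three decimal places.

-7.667

a · b = (-6)·6 + (-3)·6 + 5·(-3) = -36 - 18 - 15 = -69
|b| = √(36 + 36 + 9) = √81 ≈ 9.0000
comp_b a = -69 / √81 ≈ -7.667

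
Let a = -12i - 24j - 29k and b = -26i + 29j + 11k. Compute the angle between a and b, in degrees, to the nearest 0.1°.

116.1

a · b = (-12)·(-26) + (-24)·29 + (-29)·11 = 312 - 696 - 319 = -703
|a|² = 144 + 576 + 841 = 1561,  |a| = √1561 ≈ 39.509493
|b|² = 676 + 841 + 121 = 1638,  |b| = √1638 ≈ 40.472213
cos θ = -703 / (39.509493 · 40.472213) ≈ -0.43964
θ = arccos(-0.43964) ≈ 116.1°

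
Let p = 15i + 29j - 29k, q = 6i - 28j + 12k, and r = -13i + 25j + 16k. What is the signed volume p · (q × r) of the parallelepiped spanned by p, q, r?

q × r:
i: (-28)·16 - 12·25 = -448 - 300 = -748
j: 12·(-13) - 6·16 = -156 - 96 = -252
k: 6·25 - (-28)·(-13) = 150 - 364 = -214
q × r = (-748, -252, -214)
p · (q × r) = 15·(-748) + 29·(-252) + (-29)·(-214) = -11220 - 7308 + 6206 = -12322

-12322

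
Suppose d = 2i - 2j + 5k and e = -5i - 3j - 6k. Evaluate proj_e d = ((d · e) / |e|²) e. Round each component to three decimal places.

d · e = 2·(-5) + (-2)·(-3) + 5·(-6) = -10 + 6 - 30 = -34
|e|² = 25 + 9 + 36 = 70
proj_e d = (-34/70) · (-5, -3, -6) ≈ (2.429, 1.457, 2.914)

(2.429, 1.457, 2.914)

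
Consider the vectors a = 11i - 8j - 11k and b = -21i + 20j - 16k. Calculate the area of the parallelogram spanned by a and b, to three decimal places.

i: (-8)·(-16) - (-11)·20 = 128 - (-220) = 348
j: (-11)·(-21) - 11·(-16) = 231 - (-176) = 407
k: 11·20 - (-8)·(-21) = 220 - 168 = 52
a × b = (348, 407, 52)
|a × b| = √(348² + 407² + 52²) = √289457 ≈ 538.0121

538.012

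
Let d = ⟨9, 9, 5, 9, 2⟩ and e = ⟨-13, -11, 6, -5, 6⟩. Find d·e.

-219

d · e = 9·(-13) + 9·(-11) + 5·6 + 9·(-5) + 2·6 = -117 - 99 + 30 - 45 + 12 = -219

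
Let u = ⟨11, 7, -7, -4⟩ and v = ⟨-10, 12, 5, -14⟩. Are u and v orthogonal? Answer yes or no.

u · v = 11·(-10) + 7·12 + (-7)·5 + (-4)·(-14) = -110 + 84 - 35 + 56 = -5
Nonzero, so the vectors are not orthogonal.

no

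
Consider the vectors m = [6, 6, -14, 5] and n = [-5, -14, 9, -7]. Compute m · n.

-275

m · n = 6·(-5) + 6·(-14) + (-14)·9 + 5·(-7) = -30 - 84 - 126 - 35 = -275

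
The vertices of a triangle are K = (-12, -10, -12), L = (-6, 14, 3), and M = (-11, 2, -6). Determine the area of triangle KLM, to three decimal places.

31.784

KL = (6, 24, 15),  KM = (1, 12, 6)
i: 24·6 - 15·12 = 144 - 180 = -36
j: 15·1 - 6·6 = 15 - 36 = -21
k: 6·12 - 24·1 = 72 - 24 = 48
KL × KM = (-36, -21, 48)
|KL × KM| = √4041 ≈ 63.5689
area = ½ · 63.5689 ≈ 31.784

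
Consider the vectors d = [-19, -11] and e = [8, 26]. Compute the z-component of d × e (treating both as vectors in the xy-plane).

(-19)·26 - (-11)·8 = -494 - (-88) = -406

-406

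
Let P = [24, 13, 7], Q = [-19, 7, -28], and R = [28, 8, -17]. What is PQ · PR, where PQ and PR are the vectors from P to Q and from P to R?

698

PQ = Q − P = (-43, -6, -35)
PR = R − P = (4, -5, -24)
PQ · PR = (-43)·4 + (-6)·(-5) + (-35)·(-24) = -172 + 30 + 840 = 698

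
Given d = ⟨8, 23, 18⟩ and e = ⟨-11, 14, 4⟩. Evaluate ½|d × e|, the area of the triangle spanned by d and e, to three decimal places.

230.068

i: 23·4 - 18·14 = 92 - 252 = -160
j: 18·(-11) - 8·4 = -198 - 32 = -230
k: 8·14 - 23·(-11) = 112 - (-253) = 365
d × e = (-160, -230, 365)
|d × e| = √((-160)² + (-230)² + 365²) = √211725 ≈ 460.1358
area = ½ · 460.1358 ≈ 230.068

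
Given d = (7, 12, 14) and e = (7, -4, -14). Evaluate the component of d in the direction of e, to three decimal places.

d · e = 7·7 + 12·(-4) + 14·(-14) = 49 - 48 - 196 = -195
|e| = √(49 + 16 + 196) = √261 ≈ 16.1555
comp_e d = -195 / √261 ≈ -12.070

-12.070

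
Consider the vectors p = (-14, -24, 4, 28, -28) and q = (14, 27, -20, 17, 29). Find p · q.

p · q = (-14)·14 + (-24)·27 + 4·(-20) + 28·17 + (-28)·29 = -196 - 648 - 80 + 476 - 812 = -1260

-1260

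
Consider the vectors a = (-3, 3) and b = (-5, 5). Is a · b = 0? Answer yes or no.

no

a · b = (-3)·(-5) + 3·5 = 15 + 15 = 30
Nonzero, so the vectors are not orthogonal.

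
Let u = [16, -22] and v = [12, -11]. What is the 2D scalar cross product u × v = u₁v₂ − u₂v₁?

88

16·(-11) - (-22)·12 = -176 - (-264) = 88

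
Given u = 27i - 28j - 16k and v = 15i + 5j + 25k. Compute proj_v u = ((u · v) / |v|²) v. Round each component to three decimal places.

u · v = 27·15 + (-28)·5 + (-16)·25 = 405 - 140 - 400 = -135
|v|² = 225 + 25 + 625 = 875
proj_v u = (-135/875) · (15, 5, 25) ≈ (-2.314, -0.771, -3.857)

(-2.314, -0.771, -3.857)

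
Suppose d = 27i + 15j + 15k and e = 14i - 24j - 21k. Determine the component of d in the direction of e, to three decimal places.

d · e = 27·14 + 15·(-24) + 15·(-21) = 378 - 360 - 315 = -297
|e| = √(196 + 576 + 441) = √1213 ≈ 34.8281
comp_e d = -297 / √1213 ≈ -8.528

-8.528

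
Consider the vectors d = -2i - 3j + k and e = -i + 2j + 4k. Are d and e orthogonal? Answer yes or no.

d · e = (-2)·(-1) + (-3)·2 + 1·4 = 2 - 6 + 4 = 0
Zero, so the vectors are orthogonal.

yes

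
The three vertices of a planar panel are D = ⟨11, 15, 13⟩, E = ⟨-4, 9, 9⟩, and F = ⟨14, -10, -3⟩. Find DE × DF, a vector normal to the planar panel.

DE = (-15, -6, -4)
DF = (3, -25, -16)
i: (-6)·(-16) - (-4)·(-25) = 96 - 100 = -4
j: (-4)·3 - (-15)·(-16) = -12 - 240 = -252
k: (-15)·(-25) - (-6)·3 = 375 - (-18) = 393
DE × DF = (-4, -252, 393)

(-4, -252, 393)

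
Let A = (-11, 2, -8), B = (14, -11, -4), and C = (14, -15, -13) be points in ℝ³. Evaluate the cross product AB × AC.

AB = (25, -13, 4)
AC = (25, -17, -5)
i: (-13)·(-5) - 4·(-17) = 65 - (-68) = 133
j: 4·25 - 25·(-5) = 100 - (-125) = 225
k: 25·(-17) - (-13)·25 = -425 - (-325) = -100
AB × AC = (133, 225, -100)

(133, 225, -100)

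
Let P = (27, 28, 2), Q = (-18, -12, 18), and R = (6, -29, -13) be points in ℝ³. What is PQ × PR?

(1512, -1011, 1725)

PQ = (-45, -40, 16)
PR = (-21, -57, -15)
i: (-40)·(-15) - 16·(-57) = 600 - (-912) = 1512
j: 16·(-21) - (-45)·(-15) = -336 - 675 = -1011
k: (-45)·(-57) - (-40)·(-21) = 2565 - 840 = 1725
PQ × PR = (1512, -1011, 1725)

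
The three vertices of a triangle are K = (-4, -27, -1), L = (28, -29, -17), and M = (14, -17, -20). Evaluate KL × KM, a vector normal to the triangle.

KL = (32, -2, -16)
KM = (18, 10, -19)
i: (-2)·(-19) - (-16)·10 = 38 - (-160) = 198
j: (-16)·18 - 32·(-19) = -288 - (-608) = 320
k: 32·10 - (-2)·18 = 320 - (-36) = 356
KL × KM = (198, 320, 356)

(198, 320, 356)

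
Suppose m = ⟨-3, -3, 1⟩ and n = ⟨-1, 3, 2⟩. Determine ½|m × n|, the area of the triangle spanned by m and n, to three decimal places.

i: (-3)·2 - 1·3 = -6 - 3 = -9
j: 1·(-1) - (-3)·2 = -1 - (-6) = 5
k: (-3)·3 - (-3)·(-1) = -9 - 3 = -12
m × n = (-9, 5, -12)
|m × n| = √((-9)² + 5² + (-12)²) = √250 ≈ 15.8114
area = ½ · 15.8114 ≈ 7.906

7.906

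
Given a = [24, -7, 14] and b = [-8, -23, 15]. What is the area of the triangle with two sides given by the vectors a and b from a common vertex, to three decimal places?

399.855

i: (-7)·15 - 14·(-23) = -105 - (-322) = 217
j: 14·(-8) - 24·15 = -112 - 360 = -472
k: 24·(-23) - (-7)·(-8) = -552 - 56 = -608
a × b = (217, -472, -608)
|a × b| = √(217² + (-472)² + (-608)²) = √639537 ≈ 799.7106
area = ½ · 799.7106 ≈ 399.855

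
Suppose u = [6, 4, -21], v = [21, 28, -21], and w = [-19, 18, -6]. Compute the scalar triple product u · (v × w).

-15750

v × w:
i: 28·(-6) - (-21)·18 = -168 - (-378) = 210
j: (-21)·(-19) - 21·(-6) = 399 - (-126) = 525
k: 21·18 - 28·(-19) = 378 - (-532) = 910
v × w = (210, 525, 910)
u · (v × w) = 6·210 + 4·525 + (-21)·910 = 1260 + 2100 - 19110 = -15750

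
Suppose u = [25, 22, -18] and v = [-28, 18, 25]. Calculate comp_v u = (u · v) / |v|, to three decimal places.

u · v = 25·(-28) + 22·18 + (-18)·25 = -700 + 396 - 450 = -754
|v| = √(784 + 324 + 625) = √1733 ≈ 41.6293
comp_v u = -754 / √1733 ≈ -18.112

-18.112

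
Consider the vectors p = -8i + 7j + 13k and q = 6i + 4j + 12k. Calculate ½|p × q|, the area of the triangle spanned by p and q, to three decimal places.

95.885

i: 7·12 - 13·4 = 84 - 52 = 32
j: 13·6 - (-8)·12 = 78 - (-96) = 174
k: (-8)·4 - 7·6 = -32 - 42 = -74
p × q = (32, 174, -74)
|p × q| = √(32² + 174² + (-74)²) = √36776 ≈ 191.7707
area = ½ · 191.7707 ≈ 95.885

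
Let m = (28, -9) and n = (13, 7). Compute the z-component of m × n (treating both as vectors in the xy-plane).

28·7 - (-9)·13 = 196 - (-117) = 313

313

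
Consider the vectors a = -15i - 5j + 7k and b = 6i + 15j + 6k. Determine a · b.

-123

a · b = (-15)·6 + (-5)·15 + 7·6 = -90 - 75 + 42 = -123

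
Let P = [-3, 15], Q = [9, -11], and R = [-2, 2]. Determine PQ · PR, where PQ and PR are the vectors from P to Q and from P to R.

PQ = Q − P = (12, -26)
PR = R − P = (1, -13)
PQ · PR = 12·1 + (-26)·(-13) = 12 + 338 = 350

350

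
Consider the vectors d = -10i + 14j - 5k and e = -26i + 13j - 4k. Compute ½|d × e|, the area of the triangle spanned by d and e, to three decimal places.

125.436

i: 14·(-4) - (-5)·13 = -56 - (-65) = 9
j: (-5)·(-26) - (-10)·(-4) = 130 - 40 = 90
k: (-10)·13 - 14·(-26) = -130 - (-364) = 234
d × e = (9, 90, 234)
|d × e| = √(9² + 90² + 234²) = √62937 ≈ 250.8725
area = ½ · 250.8725 ≈ 125.436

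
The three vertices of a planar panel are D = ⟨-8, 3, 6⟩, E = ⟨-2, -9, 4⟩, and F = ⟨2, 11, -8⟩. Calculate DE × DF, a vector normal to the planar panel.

(184, 64, 168)

DE = (6, -12, -2)
DF = (10, 8, -14)
i: (-12)·(-14) - (-2)·8 = 168 - (-16) = 184
j: (-2)·10 - 6·(-14) = -20 - (-84) = 64
k: 6·8 - (-12)·10 = 48 - (-120) = 168
DE × DF = (184, 64, 168)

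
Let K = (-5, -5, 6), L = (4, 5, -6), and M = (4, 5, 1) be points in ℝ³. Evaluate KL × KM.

(70, -63, 0)

KL = (9, 10, -12)
KM = (9, 10, -5)
i: 10·(-5) - (-12)·10 = -50 - (-120) = 70
j: (-12)·9 - 9·(-5) = -108 - (-45) = -63
k: 9·10 - 10·9 = 90 - 90 = 0
KL × KM = (70, -63, 0)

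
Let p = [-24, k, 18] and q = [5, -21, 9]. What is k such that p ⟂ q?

2

p · q = (-24)·5 + k·(-21) + 18·9 = 42 - 21k
Set equal to 0: -21k = -42, so k = 2.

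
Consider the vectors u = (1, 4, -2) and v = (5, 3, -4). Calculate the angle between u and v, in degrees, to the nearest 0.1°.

39.5

u · v = 1·5 + 4·3 + (-2)·(-4) = 5 + 12 + 8 = 25
|u|² = 1 + 16 + 4 = 21,  |u| = √21 ≈ 4.582576
|v|² = 25 + 9 + 16 = 50,  |v| = √50 ≈ 7.071068
cos θ = 25 / (4.582576 · 7.071068) ≈ 0.77152
θ = arccos(0.77152) ≈ 39.5°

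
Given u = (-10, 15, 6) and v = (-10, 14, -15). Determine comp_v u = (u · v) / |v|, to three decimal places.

u · v = (-10)·(-10) + 15·14 + 6·(-15) = 100 + 210 - 90 = 220
|v| = √(100 + 196 + 225) = √521 ≈ 22.8254
comp_v u = 220 / √521 ≈ 9.638

9.638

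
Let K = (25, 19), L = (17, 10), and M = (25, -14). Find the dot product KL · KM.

KL = L − K = (-8, -9)
KM = M − K = (0, -33)
KL · KM = (-8)·0 + (-9)·(-33) = 0 + 297 = 297

297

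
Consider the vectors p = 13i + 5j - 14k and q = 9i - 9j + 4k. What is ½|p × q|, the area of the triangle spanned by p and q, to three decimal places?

131.495

i: 5·4 - (-14)·(-9) = 20 - 126 = -106
j: (-14)·9 - 13·4 = -126 - 52 = -178
k: 13·(-9) - 5·9 = -117 - 45 = -162
p × q = (-106, -178, -162)
|p × q| = √((-106)² + (-178)² + (-162)²) = √69164 ≈ 262.9905
area = ½ · 262.9905 ≈ 131.495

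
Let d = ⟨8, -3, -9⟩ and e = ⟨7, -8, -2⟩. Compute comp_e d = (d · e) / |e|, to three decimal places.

9.060

d · e = 8·7 + (-3)·(-8) + (-9)·(-2) = 56 + 24 + 18 = 98
|e| = √(49 + 64 + 4) = √117 ≈ 10.8167
comp_e d = 98 / √117 ≈ 9.060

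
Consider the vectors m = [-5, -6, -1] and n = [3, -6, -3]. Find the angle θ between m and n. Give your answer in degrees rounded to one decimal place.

m · n = (-5)·3 + (-6)·(-6) + (-1)·(-3) = -15 + 36 + 3 = 24
|m|² = 25 + 36 + 1 = 62,  |m| = √62 ≈ 7.874008
|n|² = 9 + 36 + 9 = 54,  |n| = √54 ≈ 7.348469
cos θ = 24 / (7.874008 · 7.348469) ≈ 0.41478
θ = arccos(0.41478) ≈ 65.5°

65.5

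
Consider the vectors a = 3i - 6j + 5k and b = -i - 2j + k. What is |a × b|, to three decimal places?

14.967

i: (-6)·1 - 5·(-2) = -6 - (-10) = 4
j: 5·(-1) - 3·1 = -5 - 3 = -8
k: 3·(-2) - (-6)·(-1) = -6 - 6 = -12
a × b = (4, -8, -12)
|a × b| = √(4² + (-8)² + (-12)²) = √224 ≈ 14.9666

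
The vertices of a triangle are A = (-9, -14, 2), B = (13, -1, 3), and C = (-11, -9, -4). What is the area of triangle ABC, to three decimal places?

102.817

AB = (22, 13, 1),  AC = (-2, 5, -6)
i: 13·(-6) - 1·5 = -78 - 5 = -83
j: 1·(-2) - 22·(-6) = -2 - (-132) = 130
k: 22·5 - 13·(-2) = 110 - (-26) = 136
AB × AC = (-83, 130, 136)
|AB × AC| = √42285 ≈ 205.6332
area = ½ · 205.6332 ≈ 102.817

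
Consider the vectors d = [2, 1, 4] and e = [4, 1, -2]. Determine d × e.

(-6, 20, -2)

i: 1·(-2) - 4·1 = -2 - 4 = -6
j: 4·4 - 2·(-2) = 16 - (-4) = 20
k: 2·1 - 1·4 = 2 - 4 = -2
d × e = (-6, 20, -2)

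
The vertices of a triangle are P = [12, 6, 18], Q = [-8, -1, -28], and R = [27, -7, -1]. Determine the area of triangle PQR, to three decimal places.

PQ = (-20, -7, -46),  PR = (15, -13, -19)
i: (-7)·(-19) - (-46)·(-13) = 133 - 598 = -465
j: (-46)·15 - (-20)·(-19) = -690 - 380 = -1070
k: (-20)·(-13) - (-7)·15 = 260 - (-105) = 365
PQ × PR = (-465, -1070, 365)
|PQ × PR| = √1494350 ≈ 1222.4361
area = ½ · 1222.4361 ≈ 611.218

611.218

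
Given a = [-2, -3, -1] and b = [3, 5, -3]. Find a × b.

i: (-3)·(-3) - (-1)·5 = 9 - (-5) = 14
j: (-1)·3 - (-2)·(-3) = -3 - 6 = -9
k: (-2)·5 - (-3)·3 = -10 - (-9) = -1
a × b = (14, -9, -1)

(14, -9, -1)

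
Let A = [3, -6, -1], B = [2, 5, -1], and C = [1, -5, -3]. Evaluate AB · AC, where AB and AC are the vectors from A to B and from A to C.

13

AB = B − A = (-1, 11, 0)
AC = C − A = (-2, 1, -2)
AB · AC = (-1)·(-2) + 11·1 + 0·(-2) = 2 + 11 + 0 = 13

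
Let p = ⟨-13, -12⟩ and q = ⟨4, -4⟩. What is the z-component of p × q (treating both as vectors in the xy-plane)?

(-13)·(-4) - (-12)·4 = 52 - (-48) = 100

100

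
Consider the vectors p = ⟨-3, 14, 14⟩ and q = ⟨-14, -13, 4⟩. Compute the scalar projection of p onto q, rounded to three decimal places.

p · q = (-3)·(-14) + 14·(-13) + 14·4 = 42 - 182 + 56 = -84
|q| = √(196 + 169 + 16) = √381 ≈ 19.5192
comp_q p = -84 / √381 ≈ -4.303

-4.303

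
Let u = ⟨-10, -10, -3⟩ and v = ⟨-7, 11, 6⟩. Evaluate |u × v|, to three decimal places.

199.223

i: (-10)·6 - (-3)·11 = -60 - (-33) = -27
j: (-3)·(-7) - (-10)·6 = 21 - (-60) = 81
k: (-10)·11 - (-10)·(-7) = -110 - 70 = -180
u × v = (-27, 81, -180)
|u × v| = √((-27)² + 81² + (-180)²) = √39690 ≈ 199.2235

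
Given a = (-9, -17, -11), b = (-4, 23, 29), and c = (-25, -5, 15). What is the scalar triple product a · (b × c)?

350

b × c:
i: 23·15 - 29·(-5) = 345 - (-145) = 490
j: 29·(-25) - (-4)·15 = -725 - (-60) = -665
k: (-4)·(-5) - 23·(-25) = 20 - (-575) = 595
b × c = (490, -665, 595)
a · (b × c) = (-9)·490 + (-17)·(-665) + (-11)·595 = -4410 + 11305 - 6545 = 350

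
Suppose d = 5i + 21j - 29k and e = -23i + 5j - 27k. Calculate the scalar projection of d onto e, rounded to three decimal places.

21.581

d · e = 5·(-23) + 21·5 + (-29)·(-27) = -115 + 105 + 783 = 773
|e| = √(529 + 25 + 729) = √1283 ≈ 35.8190
comp_e d = 773 / √1283 ≈ 21.581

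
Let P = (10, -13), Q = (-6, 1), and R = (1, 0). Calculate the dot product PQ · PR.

326

PQ = Q − P = (-16, 14)
PR = R − P = (-9, 13)
PQ · PR = (-16)·(-9) + 14·13 = 144 + 182 = 326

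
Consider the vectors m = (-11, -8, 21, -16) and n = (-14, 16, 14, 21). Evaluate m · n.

m · n = (-11)·(-14) + (-8)·16 + 21·14 + (-16)·21 = 154 - 128 + 294 - 336 = -16

-16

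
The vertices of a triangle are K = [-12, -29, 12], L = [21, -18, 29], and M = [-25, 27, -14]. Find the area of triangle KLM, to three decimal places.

KL = (33, 11, 17),  KM = (-13, 56, -26)
i: 11·(-26) - 17·56 = -286 - 952 = -1238
j: 17·(-13) - 33·(-26) = -221 - (-858) = 637
k: 33·56 - 11·(-13) = 1848 - (-143) = 1991
KL × KM = (-1238, 637, 1991)
|KL × KM| = √5902494 ≈ 2429.5049
area = ½ · 2429.5049 ≈ 1214.752

1214.752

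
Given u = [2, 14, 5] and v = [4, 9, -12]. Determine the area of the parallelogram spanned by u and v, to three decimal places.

220.792

i: 14·(-12) - 5·9 = -168 - 45 = -213
j: 5·4 - 2·(-12) = 20 - (-24) = 44
k: 2·9 - 14·4 = 18 - 56 = -38
u × v = (-213, 44, -38)
|u × v| = √((-213)² + 44² + (-38)²) = √48749 ≈ 220.7918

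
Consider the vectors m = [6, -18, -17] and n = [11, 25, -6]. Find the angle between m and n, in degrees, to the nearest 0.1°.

113.3

m · n = 6·11 + (-18)·25 + (-17)·(-6) = 66 - 450 + 102 = -282
|m|² = 36 + 324 + 289 = 649,  |m| = √649 ≈ 25.475478
|n|² = 121 + 625 + 36 = 782,  |n| = √782 ≈ 27.964263
cos θ = -282 / (25.475478 · 27.964263) ≈ -0.39584
θ = arccos(-0.39584) ≈ 113.3°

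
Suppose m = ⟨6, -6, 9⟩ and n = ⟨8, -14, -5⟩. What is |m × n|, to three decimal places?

189.832

i: (-6)·(-5) - 9·(-14) = 30 - (-126) = 156
j: 9·8 - 6·(-5) = 72 - (-30) = 102
k: 6·(-14) - (-6)·8 = -84 - (-48) = -36
m × n = (156, 102, -36)
|m × n| = √(156² + 102² + (-36)²) = √36036 ≈ 189.8315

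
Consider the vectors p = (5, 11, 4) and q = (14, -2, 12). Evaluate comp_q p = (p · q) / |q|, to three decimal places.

p · q = 5·14 + 11·(-2) + 4·12 = 70 - 22 + 48 = 96
|q| = √(196 + 4 + 144) = √344 ≈ 18.5472
comp_q p = 96 / √344 ≈ 5.176

5.176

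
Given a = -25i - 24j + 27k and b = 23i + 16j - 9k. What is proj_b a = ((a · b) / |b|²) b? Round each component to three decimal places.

(-31.924, -22.208, 12.492)

a · b = (-25)·23 + (-24)·16 + 27·(-9) = -575 - 384 - 243 = -1202
|b|² = 529 + 256 + 81 = 866
proj_b a = (-1202/866) · (23, 16, -9) ≈ (-31.924, -22.208, 12.492)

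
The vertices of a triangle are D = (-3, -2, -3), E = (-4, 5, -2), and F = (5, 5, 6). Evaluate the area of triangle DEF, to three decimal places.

DE = (-1, 7, 1),  DF = (8, 7, 9)
i: 7·9 - 1·7 = 63 - 7 = 56
j: 1·8 - (-1)·9 = 8 - (-9) = 17
k: (-1)·7 - 7·8 = -7 - 56 = -63
DE × DF = (56, 17, -63)
|DE × DF| = √7394 ≈ 85.9884
area = ½ · 85.9884 ≈ 42.994

42.994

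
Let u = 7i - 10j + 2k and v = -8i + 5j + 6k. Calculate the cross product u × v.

(-70, -58, -45)

i: (-10)·6 - 2·5 = -60 - 10 = -70
j: 2·(-8) - 7·6 = -16 - 42 = -58
k: 7·5 - (-10)·(-8) = 35 - 80 = -45
u × v = (-70, -58, -45)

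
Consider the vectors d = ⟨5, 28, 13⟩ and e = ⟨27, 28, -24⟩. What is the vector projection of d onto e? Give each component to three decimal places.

(7.845, 8.136, -6.974)

d · e = 5·27 + 28·28 + 13·(-24) = 135 + 784 - 312 = 607
|e|² = 729 + 784 + 576 = 2089
proj_e d = (607/2089) · (27, 28, -24) ≈ (7.845, 8.136, -6.974)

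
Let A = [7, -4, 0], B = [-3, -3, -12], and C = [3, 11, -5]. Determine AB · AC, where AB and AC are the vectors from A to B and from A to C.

115

AB = B − A = (-10, 1, -12)
AC = C − A = (-4, 15, -5)
AB · AC = (-10)·(-4) + 1·15 + (-12)·(-5) = 40 + 15 + 60 = 115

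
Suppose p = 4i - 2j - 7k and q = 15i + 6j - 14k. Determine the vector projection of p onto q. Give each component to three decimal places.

(4.792, 1.917, -4.473)

p · q = 4·15 + (-2)·6 + (-7)·(-14) = 60 - 12 + 98 = 146
|q|² = 225 + 36 + 196 = 457
proj_q p = (146/457) · (15, 6, -14) ≈ (4.792, 1.917, -4.473)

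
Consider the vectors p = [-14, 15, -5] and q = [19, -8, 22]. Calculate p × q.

i: 15·22 - (-5)·(-8) = 330 - 40 = 290
j: (-5)·19 - (-14)·22 = -95 - (-308) = 213
k: (-14)·(-8) - 15·19 = 112 - 285 = -173
p × q = (290, 213, -173)

(290, 213, -173)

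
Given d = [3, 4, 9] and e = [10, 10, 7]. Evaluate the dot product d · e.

133

d · e = 3·10 + 4·10 + 9·7 = 30 + 40 + 63 = 133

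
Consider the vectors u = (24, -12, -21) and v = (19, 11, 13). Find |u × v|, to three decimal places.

867.877

i: (-12)·13 - (-21)·11 = -156 - (-231) = 75
j: (-21)·19 - 24·13 = -399 - 312 = -711
k: 24·11 - (-12)·19 = 264 - (-228) = 492
u × v = (75, -711, 492)
|u × v| = √(75² + (-711)² + 492²) = √753210 ≈ 867.8767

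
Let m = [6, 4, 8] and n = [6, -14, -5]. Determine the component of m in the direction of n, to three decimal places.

-3.743

m · n = 6·6 + 4·(-14) + 8·(-5) = 36 - 56 - 40 = -60
|n| = √(36 + 196 + 25) = √257 ≈ 16.0312
comp_n m = -60 / √257 ≈ -3.743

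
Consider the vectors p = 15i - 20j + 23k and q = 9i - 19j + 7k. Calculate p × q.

i: (-20)·7 - 23·(-19) = -140 - (-437) = 297
j: 23·9 - 15·7 = 207 - 105 = 102
k: 15·(-19) - (-20)·9 = -285 - (-180) = -105
p × q = (297, 102, -105)

(297, 102, -105)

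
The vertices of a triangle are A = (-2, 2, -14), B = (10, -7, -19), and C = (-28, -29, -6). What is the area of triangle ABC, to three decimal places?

324.007

AB = (12, -9, -5),  AC = (-26, -31, 8)
i: (-9)·8 - (-5)·(-31) = -72 - 155 = -227
j: (-5)·(-26) - 12·8 = 130 - 96 = 34
k: 12·(-31) - (-9)·(-26) = -372 - 234 = -606
AB × AC = (-227, 34, -606)
|AB × AC| = √419921 ≈ 648.0131
area = ½ · 648.0131 ≈ 324.007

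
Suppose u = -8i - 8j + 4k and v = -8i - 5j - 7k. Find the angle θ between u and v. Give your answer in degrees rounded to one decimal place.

57.4

u · v = (-8)·(-8) + (-8)·(-5) + 4·(-7) = 64 + 40 - 28 = 76
|u|² = 64 + 64 + 16 = 144,  |u| = √144 ≈ 12.000000
|v|² = 64 + 25 + 49 = 138,  |v| = √138 ≈ 11.747340
cos θ = 76 / (12.000000 · 11.747340) ≈ 0.53913
θ = arccos(0.53913) ≈ 57.4°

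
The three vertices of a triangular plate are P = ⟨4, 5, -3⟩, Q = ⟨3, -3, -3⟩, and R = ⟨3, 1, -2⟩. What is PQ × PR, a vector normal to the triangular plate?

(-8, 1, -4)

PQ = (-1, -8, 0)
PR = (-1, -4, 1)
i: (-8)·1 - 0·(-4) = -8 - 0 = -8
j: 0·(-1) - (-1)·1 = 0 - (-1) = 1
k: (-1)·(-4) - (-8)·(-1) = 4 - 8 = -4
PQ × PR = (-8, 1, -4)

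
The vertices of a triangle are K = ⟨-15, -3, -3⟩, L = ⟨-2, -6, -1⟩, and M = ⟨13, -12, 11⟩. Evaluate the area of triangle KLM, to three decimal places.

66.221

KL = (13, -3, 2),  KM = (28, -9, 14)
i: (-3)·14 - 2·(-9) = -42 - (-18) = -24
j: 2·28 - 13·14 = 56 - 182 = -126
k: 13·(-9) - (-3)·28 = -117 - (-84) = -33
KL × KM = (-24, -126, -33)
|KL × KM| = √17541 ≈ 132.4424
area = ½ · 132.4424 ≈ 66.221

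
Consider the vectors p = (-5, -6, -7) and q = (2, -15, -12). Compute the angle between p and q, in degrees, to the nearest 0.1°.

p · q = (-5)·2 + (-6)·(-15) + (-7)·(-12) = -10 + 90 + 84 = 164
|p|² = 25 + 36 + 49 = 110,  |p| = √110 ≈ 10.488088
|q|² = 4 + 225 + 144 = 373,  |q| = √373 ≈ 19.313208
cos θ = 164 / (10.488088 · 19.313208) ≈ 0.80964
θ = arccos(0.80964) ≈ 35.9°

35.9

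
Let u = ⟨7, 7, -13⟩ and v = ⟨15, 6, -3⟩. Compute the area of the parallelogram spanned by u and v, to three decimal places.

i: 7·(-3) - (-13)·6 = -21 - (-78) = 57
j: (-13)·15 - 7·(-3) = -195 - (-21) = -174
k: 7·6 - 7·15 = 42 - 105 = -63
u × v = (57, -174, -63)
|u × v| = √(57² + (-174)² + (-63)²) = √37494 ≈ 193.6337

193.634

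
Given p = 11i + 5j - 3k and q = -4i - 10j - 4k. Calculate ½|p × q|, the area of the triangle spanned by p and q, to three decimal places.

58.600

i: 5·(-4) - (-3)·(-10) = -20 - 30 = -50
j: (-3)·(-4) - 11·(-4) = 12 - (-44) = 56
k: 11·(-10) - 5·(-4) = -110 - (-20) = -90
p × q = (-50, 56, -90)
|p × q| = √((-50)² + 56² + (-90)²) = √13736 ≈ 117.2007
area = ½ · 117.2007 ≈ 58.600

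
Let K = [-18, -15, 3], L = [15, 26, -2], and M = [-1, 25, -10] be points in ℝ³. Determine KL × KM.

(-333, 344, 623)

KL = (33, 41, -5)
KM = (17, 40, -13)
i: 41·(-13) - (-5)·40 = -533 - (-200) = -333
j: (-5)·17 - 33·(-13) = -85 - (-429) = 344
k: 33·40 - 41·17 = 1320 - 697 = 623
KL × KM = (-333, 344, 623)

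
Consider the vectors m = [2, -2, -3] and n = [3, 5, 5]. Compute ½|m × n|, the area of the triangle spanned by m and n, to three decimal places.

12.669

i: (-2)·5 - (-3)·5 = -10 - (-15) = 5
j: (-3)·3 - 2·5 = -9 - 10 = -19
k: 2·5 - (-2)·3 = 10 - (-6) = 16
m × n = (5, -19, 16)
|m × n| = √(5² + (-19)² + 16²) = √642 ≈ 25.3377
area = ½ · 25.3377 ≈ 12.669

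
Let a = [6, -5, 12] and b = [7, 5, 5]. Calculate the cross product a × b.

i: (-5)·5 - 12·5 = -25 - 60 = -85
j: 12·7 - 6·5 = 84 - 30 = 54
k: 6·5 - (-5)·7 = 30 - (-35) = 65
a × b = (-85, 54, 65)

(-85, 54, 65)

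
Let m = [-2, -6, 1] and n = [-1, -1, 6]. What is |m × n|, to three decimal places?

36.905

i: (-6)·6 - 1·(-1) = -36 - (-1) = -35
j: 1·(-1) - (-2)·6 = -1 - (-12) = 11
k: (-2)·(-1) - (-6)·(-1) = 2 - 6 = -4
m × n = (-35, 11, -4)
|m × n| = √((-35)² + 11² + (-4)²) = √1362 ≈ 36.9053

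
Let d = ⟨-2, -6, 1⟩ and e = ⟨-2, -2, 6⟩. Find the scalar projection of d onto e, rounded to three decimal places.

d · e = (-2)·(-2) + (-6)·(-2) + 1·6 = 4 + 12 + 6 = 22
|e| = √(4 + 4 + 36) = √44 ≈ 6.6332
comp_e d = 22 / √44 ≈ 3.317

3.317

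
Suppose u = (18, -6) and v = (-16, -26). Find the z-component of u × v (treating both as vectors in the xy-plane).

-564

18·(-26) - (-6)·(-16) = -468 - 96 = -564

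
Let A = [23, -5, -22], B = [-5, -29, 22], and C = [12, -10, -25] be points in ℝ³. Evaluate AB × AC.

(292, -568, -124)

AB = (-28, -24, 44)
AC = (-11, -5, -3)
i: (-24)·(-3) - 44·(-5) = 72 - (-220) = 292
j: 44·(-11) - (-28)·(-3) = -484 - 84 = -568
k: (-28)·(-5) - (-24)·(-11) = 140 - 264 = -124
AB × AC = (292, -568, -124)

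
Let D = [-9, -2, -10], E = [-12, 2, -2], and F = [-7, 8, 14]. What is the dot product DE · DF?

226

DE = E − D = (-3, 4, 8)
DF = F − D = (2, 10, 24)
DE · DF = (-3)·2 + 4·10 + 8·24 = -6 + 40 + 192 = 226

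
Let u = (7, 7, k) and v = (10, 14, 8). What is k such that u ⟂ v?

u · v = 7·10 + 7·14 + k·8 = 168 + 8k
Set equal to 0: 8k = -168, so k = -21.

-21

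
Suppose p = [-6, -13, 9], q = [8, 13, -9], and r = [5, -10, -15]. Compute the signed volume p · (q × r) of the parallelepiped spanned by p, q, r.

-570

q × r:
i: 13·(-15) - (-9)·(-10) = -195 - 90 = -285
j: (-9)·5 - 8·(-15) = -45 - (-120) = 75
k: 8·(-10) - 13·5 = -80 - 65 = -145
q × r = (-285, 75, -145)
p · (q × r) = (-6)·(-285) + (-13)·75 + 9·(-145) = 1710 - 975 - 1305 = -570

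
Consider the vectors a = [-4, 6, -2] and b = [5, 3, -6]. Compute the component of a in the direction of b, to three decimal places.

a · b = (-4)·5 + 6·3 + (-2)·(-6) = -20 + 18 + 12 = 10
|b| = √(25 + 9 + 36) = √70 ≈ 8.3666
comp_b a = 10 / √70 ≈ 1.195

1.195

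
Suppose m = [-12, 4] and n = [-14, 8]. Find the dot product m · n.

m · n = (-12)·(-14) + 4·8 = 168 + 32 = 200

200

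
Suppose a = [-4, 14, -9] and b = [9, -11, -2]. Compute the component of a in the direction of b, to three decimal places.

-11.984

a · b = (-4)·9 + 14·(-11) + (-9)·(-2) = -36 - 154 + 18 = -172
|b| = √(81 + 121 + 4) = √206 ≈ 14.3527
comp_b a = -172 / √206 ≈ -11.984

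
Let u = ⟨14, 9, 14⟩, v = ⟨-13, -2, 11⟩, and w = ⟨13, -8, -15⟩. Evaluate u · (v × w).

3004

v × w:
i: (-2)·(-15) - 11·(-8) = 30 - (-88) = 118
j: 11·13 - (-13)·(-15) = 143 - 195 = -52
k: (-13)·(-8) - (-2)·13 = 104 - (-26) = 130
v × w = (118, -52, 130)
u · (v × w) = 14·118 + 9·(-52) + 14·130 = 1652 - 468 + 1820 = 3004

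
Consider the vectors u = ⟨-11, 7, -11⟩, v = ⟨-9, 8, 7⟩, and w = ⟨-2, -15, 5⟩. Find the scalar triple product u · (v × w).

-3039

v × w:
i: 8·5 - 7·(-15) = 40 - (-105) = 145
j: 7·(-2) - (-9)·5 = -14 - (-45) = 31
k: (-9)·(-15) - 8·(-2) = 135 - (-16) = 151
v × w = (145, 31, 151)
u · (v × w) = (-11)·145 + 7·31 + (-11)·151 = -1595 + 217 - 1661 = -3039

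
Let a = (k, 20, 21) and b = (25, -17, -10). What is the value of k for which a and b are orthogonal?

22

a · b = k·25 + 20·(-17) + 21·(-10) = -550 + 25k
Set equal to 0: 25k = 550, so k = 22.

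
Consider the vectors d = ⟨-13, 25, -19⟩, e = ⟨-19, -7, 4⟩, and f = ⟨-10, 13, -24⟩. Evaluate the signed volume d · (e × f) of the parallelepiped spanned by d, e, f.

-7885

e × f:
i: (-7)·(-24) - 4·13 = 168 - 52 = 116
j: 4·(-10) - (-19)·(-24) = -40 - 456 = -496
k: (-19)·13 - (-7)·(-10) = -247 - 70 = -317
e × f = (116, -496, -317)
d · (e × f) = (-13)·116 + 25·(-496) + (-19)·(-317) = -1508 - 12400 + 6023 = -7885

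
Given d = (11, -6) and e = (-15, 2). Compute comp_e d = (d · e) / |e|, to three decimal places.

d · e = 11·(-15) + (-6)·2 = -165 - 12 = -177
|e| = √(225 + 4) = √229 ≈ 15.1327
comp_e d = -177 / √229 ≈ -11.696

-11.696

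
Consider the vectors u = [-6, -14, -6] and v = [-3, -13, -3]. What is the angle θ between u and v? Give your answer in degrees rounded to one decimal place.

13.1

u · v = (-6)·(-3) + (-14)·(-13) + (-6)·(-3) = 18 + 182 + 18 = 218
|u|² = 36 + 196 + 36 = 268,  |u| = √268 ≈ 16.370706
|v|² = 9 + 169 + 9 = 187,  |v| = √187 ≈ 13.674794
cos θ = 218 / (16.370706 · 13.674794) ≈ 0.97380
θ = arccos(0.97380) ≈ 13.1°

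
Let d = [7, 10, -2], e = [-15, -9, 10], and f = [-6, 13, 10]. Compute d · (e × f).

e × f:
i: (-9)·10 - 10·13 = -90 - 130 = -220
j: 10·(-6) - (-15)·10 = -60 - (-150) = 90
k: (-15)·13 - (-9)·(-6) = -195 - 54 = -249
e × f = (-220, 90, -249)
d · (e × f) = 7·(-220) + 10·90 + (-2)·(-249) = -1540 + 900 + 498 = -142

-142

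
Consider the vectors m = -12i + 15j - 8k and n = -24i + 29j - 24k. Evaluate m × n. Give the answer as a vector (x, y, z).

(-128, -96, 12)

i: 15·(-24) - (-8)·29 = -360 - (-232) = -128
j: (-8)·(-24) - (-12)·(-24) = 192 - 288 = -96
k: (-12)·29 - 15·(-24) = -348 - (-360) = 12
m × n = (-128, -96, 12)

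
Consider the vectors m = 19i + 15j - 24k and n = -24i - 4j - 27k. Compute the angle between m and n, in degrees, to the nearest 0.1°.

m · n = 19·(-24) + 15·(-4) + (-24)·(-27) = -456 - 60 + 648 = 132
|m|² = 361 + 225 + 576 = 1162,  |m| = √1162 ≈ 34.088121
|n|² = 576 + 16 + 729 = 1321,  |n| = √1321 ≈ 36.345564
cos θ = 132 / (34.088121 · 36.345564) ≈ 0.10654
θ = arccos(0.10654) ≈ 83.9°

83.9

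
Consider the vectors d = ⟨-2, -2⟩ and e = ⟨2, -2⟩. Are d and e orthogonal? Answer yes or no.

d · e = (-2)·2 + (-2)·(-2) = -4 + 4 = 0
Zero, so the vectors are orthogonal.

yes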